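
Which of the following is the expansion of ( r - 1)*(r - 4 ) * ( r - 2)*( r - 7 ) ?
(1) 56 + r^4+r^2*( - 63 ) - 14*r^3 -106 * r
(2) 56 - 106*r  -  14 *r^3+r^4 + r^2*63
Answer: 2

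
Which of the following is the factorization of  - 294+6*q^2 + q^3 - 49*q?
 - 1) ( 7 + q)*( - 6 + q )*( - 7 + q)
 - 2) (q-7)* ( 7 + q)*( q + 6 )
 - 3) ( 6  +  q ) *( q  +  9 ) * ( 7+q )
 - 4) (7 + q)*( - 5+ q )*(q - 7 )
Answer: 2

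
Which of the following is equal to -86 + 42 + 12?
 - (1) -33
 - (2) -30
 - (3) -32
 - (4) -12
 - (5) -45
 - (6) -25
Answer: 3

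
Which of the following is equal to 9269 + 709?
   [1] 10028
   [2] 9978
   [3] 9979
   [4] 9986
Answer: 2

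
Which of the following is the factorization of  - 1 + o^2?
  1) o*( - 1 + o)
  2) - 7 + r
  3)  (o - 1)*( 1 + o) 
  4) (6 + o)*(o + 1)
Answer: 3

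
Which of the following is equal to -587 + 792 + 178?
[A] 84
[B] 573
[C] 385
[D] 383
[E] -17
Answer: D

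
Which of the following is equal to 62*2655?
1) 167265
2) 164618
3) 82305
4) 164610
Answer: 4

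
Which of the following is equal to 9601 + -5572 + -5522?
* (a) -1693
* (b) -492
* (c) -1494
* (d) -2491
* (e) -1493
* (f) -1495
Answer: e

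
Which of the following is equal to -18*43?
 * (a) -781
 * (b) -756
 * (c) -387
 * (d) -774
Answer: d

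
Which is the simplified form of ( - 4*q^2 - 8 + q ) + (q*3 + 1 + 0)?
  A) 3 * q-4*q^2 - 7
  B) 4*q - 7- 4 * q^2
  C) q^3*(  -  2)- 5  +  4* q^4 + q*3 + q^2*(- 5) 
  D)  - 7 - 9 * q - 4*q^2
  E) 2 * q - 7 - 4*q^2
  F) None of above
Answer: B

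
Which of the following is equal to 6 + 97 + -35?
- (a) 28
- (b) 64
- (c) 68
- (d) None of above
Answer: c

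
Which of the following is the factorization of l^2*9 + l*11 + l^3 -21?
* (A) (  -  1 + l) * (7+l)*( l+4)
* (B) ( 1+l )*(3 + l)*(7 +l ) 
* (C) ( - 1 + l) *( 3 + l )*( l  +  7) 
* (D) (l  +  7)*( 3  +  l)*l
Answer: C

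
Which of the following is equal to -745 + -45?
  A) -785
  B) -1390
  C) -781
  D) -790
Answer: D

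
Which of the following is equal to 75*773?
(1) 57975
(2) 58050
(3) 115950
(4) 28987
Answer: 1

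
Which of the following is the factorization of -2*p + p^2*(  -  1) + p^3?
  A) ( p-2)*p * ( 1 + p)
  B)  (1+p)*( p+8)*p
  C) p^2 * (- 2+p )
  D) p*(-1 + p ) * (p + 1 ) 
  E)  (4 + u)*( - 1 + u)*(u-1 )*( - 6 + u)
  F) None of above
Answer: A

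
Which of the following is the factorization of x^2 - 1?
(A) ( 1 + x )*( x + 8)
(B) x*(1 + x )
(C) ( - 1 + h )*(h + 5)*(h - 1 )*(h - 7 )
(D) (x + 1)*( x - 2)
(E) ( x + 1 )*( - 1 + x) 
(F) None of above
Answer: E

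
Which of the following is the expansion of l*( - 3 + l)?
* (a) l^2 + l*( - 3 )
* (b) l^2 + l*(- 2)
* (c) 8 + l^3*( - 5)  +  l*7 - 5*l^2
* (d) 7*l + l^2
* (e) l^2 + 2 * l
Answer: a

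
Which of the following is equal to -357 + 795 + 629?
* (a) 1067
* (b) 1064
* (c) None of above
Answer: a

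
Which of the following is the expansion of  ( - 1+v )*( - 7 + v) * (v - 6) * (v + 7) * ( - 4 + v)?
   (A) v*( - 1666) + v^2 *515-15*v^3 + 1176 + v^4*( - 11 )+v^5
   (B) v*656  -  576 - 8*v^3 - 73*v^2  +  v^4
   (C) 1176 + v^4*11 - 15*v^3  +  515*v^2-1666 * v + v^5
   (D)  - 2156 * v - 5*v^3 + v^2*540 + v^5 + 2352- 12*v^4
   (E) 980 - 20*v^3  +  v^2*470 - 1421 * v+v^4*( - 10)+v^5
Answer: A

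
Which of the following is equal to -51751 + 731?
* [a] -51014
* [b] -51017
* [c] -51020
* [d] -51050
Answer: c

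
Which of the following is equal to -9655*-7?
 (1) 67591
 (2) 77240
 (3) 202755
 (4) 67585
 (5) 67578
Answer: 4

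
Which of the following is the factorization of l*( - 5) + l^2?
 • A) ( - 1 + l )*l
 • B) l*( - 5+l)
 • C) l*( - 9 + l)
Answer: B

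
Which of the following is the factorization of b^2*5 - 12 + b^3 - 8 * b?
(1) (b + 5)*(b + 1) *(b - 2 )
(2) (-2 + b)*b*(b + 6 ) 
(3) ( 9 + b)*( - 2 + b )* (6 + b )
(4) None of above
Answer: 4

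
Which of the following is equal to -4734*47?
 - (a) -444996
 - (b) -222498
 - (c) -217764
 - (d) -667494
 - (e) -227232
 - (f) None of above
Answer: b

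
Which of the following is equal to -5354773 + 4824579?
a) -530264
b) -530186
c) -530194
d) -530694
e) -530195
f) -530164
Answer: c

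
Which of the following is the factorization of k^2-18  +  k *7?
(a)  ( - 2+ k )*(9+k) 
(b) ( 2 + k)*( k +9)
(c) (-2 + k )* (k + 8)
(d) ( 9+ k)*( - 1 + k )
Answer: a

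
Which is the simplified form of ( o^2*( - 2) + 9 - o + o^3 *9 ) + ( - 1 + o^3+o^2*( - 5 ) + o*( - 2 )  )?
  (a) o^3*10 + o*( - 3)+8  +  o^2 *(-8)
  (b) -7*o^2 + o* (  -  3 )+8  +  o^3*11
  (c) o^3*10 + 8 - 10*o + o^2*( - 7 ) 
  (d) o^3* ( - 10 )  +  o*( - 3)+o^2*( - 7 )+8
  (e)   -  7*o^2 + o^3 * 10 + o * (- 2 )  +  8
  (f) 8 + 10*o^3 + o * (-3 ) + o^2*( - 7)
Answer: f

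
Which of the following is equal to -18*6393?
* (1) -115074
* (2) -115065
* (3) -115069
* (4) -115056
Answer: 1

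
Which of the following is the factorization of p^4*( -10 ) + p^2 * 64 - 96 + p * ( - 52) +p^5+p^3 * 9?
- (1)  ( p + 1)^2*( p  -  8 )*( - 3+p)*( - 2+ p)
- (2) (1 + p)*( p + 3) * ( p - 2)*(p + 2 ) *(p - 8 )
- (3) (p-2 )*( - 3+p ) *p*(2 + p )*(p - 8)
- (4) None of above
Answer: 4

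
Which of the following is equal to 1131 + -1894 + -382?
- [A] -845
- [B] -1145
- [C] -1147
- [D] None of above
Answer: B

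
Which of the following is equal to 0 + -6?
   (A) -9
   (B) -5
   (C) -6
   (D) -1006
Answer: C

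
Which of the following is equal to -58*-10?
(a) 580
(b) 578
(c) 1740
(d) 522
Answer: a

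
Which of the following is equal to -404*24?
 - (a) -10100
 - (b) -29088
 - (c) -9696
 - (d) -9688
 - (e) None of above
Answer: c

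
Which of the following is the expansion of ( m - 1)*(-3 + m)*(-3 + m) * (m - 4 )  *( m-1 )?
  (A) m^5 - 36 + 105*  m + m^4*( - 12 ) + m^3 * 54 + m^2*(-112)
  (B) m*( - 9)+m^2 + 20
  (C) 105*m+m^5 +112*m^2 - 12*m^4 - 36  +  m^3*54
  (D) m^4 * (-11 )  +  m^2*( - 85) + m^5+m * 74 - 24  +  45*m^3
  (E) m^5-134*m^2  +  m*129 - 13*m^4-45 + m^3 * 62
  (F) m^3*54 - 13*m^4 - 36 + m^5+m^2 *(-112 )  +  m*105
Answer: A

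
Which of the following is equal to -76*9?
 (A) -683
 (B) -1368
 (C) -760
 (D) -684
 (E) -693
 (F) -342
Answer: D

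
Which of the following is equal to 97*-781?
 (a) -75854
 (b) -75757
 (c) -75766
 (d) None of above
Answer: b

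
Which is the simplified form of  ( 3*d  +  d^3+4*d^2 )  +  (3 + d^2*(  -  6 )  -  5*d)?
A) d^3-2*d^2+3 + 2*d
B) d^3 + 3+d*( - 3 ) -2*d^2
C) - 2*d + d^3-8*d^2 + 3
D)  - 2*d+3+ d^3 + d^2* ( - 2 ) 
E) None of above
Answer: D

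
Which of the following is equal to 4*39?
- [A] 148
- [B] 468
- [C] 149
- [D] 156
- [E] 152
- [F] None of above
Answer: D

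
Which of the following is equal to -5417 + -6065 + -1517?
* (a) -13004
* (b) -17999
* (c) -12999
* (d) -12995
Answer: c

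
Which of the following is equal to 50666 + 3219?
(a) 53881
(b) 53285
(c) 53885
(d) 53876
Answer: c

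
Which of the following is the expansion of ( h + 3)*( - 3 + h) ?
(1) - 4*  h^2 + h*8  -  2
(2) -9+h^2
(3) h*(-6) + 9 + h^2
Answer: 2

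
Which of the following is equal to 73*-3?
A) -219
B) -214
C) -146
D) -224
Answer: A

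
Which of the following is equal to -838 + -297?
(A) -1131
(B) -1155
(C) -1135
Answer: C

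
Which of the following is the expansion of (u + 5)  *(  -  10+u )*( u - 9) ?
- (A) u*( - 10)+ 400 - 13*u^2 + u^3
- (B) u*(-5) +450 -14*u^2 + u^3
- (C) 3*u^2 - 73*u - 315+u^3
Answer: B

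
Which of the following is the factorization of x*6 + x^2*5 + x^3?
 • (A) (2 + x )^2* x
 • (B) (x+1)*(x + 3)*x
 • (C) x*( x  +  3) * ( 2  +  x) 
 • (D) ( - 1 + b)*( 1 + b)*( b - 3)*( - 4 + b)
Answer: C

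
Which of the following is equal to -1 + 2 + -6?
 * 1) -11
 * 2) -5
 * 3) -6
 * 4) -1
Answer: 2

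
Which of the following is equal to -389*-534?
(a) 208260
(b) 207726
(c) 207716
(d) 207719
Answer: b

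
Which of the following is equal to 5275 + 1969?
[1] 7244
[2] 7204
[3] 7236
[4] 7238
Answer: 1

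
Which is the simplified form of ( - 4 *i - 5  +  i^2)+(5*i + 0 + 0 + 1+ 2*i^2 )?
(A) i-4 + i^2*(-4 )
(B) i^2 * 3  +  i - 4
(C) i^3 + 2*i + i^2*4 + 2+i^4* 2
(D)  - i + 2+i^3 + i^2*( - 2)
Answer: B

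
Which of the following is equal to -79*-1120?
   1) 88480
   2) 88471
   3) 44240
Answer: 1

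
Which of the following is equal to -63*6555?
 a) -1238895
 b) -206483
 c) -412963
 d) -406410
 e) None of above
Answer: e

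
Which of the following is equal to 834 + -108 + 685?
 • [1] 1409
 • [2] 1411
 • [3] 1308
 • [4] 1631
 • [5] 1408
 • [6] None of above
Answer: 2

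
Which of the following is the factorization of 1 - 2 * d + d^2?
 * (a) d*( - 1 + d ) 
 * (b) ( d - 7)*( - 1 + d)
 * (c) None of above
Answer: c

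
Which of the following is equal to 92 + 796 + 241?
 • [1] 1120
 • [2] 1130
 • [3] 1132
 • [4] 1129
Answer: 4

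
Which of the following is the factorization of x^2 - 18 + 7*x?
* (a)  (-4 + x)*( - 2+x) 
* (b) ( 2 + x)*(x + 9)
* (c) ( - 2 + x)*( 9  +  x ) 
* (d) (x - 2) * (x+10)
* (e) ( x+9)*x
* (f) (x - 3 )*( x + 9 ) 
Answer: c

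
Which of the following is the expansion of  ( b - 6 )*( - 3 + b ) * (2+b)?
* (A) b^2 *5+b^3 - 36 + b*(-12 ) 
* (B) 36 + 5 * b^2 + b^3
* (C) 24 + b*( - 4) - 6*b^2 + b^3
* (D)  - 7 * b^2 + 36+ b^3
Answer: D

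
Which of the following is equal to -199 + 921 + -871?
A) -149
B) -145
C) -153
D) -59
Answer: A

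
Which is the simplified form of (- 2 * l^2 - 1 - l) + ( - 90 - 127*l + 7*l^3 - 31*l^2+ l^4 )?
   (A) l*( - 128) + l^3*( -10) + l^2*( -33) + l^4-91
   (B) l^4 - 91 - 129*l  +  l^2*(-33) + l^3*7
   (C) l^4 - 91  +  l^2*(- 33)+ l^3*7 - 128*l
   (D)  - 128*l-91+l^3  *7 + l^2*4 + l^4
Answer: C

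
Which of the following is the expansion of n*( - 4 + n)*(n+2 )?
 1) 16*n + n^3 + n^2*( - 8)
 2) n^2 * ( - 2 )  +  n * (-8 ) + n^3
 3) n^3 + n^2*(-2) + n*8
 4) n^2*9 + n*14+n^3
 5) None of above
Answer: 2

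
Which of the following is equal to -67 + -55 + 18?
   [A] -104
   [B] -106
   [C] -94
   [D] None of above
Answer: A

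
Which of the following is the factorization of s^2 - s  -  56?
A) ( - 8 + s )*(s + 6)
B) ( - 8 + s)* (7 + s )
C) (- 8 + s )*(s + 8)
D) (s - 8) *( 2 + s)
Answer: B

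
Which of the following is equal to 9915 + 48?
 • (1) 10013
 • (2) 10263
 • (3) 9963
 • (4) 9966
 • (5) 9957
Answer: 3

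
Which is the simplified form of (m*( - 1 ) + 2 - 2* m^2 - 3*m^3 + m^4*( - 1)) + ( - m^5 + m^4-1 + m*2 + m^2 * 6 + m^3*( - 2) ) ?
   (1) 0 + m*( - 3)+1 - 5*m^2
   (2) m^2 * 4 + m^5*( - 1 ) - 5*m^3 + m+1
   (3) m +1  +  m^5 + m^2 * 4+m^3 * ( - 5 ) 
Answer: 2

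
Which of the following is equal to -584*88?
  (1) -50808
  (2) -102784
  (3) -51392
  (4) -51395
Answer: 3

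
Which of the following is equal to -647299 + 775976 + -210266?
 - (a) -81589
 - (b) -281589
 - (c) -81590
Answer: a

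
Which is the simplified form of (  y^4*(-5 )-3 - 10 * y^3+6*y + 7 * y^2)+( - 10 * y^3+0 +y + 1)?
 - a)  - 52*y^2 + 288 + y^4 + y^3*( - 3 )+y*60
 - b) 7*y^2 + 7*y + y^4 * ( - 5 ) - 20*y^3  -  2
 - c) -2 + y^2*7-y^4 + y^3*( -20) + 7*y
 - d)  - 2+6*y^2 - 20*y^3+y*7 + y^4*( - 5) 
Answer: b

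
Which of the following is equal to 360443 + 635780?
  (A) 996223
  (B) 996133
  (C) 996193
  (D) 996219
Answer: A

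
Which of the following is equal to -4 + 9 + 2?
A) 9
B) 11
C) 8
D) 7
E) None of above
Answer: D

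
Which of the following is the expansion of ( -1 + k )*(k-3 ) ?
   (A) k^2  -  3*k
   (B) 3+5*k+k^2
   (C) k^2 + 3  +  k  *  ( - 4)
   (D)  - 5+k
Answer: C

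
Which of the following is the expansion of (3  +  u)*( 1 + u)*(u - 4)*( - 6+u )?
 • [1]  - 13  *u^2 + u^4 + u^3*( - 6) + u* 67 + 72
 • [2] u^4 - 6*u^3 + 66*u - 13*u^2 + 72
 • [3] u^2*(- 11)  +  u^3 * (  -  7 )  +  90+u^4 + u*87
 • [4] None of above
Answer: 2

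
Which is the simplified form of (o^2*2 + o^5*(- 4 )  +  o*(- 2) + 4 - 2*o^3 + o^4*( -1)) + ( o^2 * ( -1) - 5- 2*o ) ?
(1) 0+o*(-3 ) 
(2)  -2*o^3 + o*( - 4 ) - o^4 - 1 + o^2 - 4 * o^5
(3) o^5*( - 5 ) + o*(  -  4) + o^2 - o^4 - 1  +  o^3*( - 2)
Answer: 2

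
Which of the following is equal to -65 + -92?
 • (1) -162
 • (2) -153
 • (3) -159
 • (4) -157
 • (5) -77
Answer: 4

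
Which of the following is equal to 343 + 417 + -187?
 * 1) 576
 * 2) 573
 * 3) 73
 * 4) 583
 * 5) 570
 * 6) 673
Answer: 2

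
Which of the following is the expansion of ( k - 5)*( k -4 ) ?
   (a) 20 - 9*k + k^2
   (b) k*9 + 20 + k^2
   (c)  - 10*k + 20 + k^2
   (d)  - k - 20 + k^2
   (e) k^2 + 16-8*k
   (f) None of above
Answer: a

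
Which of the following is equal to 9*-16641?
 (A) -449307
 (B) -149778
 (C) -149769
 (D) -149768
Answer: C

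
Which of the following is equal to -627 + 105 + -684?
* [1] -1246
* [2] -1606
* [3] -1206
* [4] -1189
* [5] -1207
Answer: 3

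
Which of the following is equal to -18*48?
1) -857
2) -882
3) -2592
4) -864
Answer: 4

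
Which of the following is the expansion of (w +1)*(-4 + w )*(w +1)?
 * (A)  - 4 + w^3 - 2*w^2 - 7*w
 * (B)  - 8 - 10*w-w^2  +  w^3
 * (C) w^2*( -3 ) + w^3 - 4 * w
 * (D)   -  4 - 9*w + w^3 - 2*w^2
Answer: A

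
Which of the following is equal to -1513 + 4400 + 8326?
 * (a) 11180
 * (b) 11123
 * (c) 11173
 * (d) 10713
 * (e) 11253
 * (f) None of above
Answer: f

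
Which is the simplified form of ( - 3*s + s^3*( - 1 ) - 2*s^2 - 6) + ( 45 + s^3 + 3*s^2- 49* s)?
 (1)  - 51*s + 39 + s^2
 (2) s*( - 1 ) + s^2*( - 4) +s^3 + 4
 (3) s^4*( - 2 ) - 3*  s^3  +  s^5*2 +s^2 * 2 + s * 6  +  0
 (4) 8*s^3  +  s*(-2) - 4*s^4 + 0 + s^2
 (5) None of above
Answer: 5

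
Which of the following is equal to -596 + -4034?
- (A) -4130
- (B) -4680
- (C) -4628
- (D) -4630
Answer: D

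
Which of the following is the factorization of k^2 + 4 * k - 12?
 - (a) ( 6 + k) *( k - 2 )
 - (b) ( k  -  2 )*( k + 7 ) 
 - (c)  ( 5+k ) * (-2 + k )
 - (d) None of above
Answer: a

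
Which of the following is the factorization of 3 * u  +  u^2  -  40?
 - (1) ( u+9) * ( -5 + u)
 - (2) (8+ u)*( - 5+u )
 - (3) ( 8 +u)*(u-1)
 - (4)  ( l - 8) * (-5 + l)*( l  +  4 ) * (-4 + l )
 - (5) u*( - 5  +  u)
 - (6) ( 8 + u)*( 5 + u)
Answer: 2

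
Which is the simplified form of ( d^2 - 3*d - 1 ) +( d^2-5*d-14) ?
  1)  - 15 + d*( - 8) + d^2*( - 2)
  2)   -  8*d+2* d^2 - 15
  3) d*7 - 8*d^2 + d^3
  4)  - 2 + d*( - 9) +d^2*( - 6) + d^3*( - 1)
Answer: 2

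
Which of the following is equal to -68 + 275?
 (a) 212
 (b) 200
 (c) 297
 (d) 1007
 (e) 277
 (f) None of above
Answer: f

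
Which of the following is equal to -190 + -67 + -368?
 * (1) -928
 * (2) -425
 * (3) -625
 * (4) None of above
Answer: 3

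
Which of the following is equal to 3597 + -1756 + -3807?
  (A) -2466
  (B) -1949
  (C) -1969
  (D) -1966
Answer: D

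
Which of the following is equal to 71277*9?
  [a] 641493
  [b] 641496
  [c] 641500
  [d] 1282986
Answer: a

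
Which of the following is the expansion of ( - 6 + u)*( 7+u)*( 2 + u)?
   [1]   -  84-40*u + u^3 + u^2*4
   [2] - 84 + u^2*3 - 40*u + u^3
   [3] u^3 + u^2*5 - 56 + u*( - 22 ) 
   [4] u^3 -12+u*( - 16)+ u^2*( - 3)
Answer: 2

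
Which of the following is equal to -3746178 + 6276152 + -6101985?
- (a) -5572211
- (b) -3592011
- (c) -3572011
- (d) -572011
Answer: c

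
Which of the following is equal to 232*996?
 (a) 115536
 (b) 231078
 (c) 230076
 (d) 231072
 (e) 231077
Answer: d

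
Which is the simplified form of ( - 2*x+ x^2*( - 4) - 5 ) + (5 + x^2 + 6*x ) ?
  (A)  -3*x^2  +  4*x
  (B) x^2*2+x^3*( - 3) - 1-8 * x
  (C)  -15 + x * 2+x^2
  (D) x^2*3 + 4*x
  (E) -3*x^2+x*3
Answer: A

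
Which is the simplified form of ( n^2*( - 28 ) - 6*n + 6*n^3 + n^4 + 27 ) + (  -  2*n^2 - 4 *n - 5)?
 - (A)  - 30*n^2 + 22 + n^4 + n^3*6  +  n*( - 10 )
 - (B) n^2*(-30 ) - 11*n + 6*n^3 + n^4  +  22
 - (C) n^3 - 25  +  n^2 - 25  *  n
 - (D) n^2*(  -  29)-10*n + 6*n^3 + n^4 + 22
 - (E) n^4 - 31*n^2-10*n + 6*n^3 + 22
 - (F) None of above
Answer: A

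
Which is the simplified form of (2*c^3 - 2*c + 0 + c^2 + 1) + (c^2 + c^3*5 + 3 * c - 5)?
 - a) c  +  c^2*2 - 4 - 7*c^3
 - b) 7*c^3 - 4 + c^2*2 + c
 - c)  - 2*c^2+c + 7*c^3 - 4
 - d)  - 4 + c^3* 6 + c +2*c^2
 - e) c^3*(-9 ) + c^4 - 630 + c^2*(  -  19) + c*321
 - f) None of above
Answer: b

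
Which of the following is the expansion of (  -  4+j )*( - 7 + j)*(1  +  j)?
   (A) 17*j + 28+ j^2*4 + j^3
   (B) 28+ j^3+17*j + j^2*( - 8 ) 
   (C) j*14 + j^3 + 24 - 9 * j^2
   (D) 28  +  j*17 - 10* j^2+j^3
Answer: D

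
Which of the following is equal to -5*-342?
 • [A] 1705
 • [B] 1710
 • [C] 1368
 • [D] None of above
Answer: B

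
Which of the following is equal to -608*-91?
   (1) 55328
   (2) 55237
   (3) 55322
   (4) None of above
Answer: 1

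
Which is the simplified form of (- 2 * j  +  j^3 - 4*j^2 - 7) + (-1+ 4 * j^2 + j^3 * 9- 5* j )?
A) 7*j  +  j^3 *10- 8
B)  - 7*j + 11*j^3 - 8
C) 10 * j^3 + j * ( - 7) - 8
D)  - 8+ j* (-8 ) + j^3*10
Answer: C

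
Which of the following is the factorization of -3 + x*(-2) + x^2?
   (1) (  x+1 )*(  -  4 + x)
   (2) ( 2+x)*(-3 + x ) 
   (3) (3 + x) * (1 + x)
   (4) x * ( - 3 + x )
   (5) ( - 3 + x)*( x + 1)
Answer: 5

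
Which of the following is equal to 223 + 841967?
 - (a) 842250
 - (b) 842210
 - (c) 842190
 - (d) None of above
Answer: c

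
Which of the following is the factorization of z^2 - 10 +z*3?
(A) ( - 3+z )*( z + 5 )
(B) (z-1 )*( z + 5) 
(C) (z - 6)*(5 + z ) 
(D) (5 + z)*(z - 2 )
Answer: D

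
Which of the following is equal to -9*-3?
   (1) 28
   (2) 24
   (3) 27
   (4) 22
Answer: 3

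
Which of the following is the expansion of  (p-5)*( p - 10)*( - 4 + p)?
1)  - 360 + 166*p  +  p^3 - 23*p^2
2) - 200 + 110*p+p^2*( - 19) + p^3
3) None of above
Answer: 2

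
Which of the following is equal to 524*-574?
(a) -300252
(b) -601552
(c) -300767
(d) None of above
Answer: d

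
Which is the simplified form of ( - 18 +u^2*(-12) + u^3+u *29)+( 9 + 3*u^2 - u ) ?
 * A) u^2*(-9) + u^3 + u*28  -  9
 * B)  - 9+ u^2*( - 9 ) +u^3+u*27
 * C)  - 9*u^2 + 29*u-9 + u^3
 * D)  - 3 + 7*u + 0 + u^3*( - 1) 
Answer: A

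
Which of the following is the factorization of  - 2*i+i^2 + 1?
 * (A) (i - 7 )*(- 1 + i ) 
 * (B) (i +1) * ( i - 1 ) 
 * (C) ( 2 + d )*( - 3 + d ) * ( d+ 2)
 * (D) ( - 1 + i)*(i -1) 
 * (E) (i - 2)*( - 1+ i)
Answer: D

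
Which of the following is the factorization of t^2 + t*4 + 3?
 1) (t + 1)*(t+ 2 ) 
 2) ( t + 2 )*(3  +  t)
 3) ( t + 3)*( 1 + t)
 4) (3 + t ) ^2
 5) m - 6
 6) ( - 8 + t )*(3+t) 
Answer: 3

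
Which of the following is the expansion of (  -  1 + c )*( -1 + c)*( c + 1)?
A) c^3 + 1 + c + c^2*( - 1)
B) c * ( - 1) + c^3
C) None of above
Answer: C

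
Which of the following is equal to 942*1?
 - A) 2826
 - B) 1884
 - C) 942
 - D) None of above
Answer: C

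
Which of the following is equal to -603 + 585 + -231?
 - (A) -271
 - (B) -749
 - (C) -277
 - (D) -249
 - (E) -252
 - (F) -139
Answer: D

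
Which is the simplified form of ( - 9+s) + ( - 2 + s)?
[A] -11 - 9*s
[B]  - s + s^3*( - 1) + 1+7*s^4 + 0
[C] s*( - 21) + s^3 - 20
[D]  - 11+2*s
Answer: D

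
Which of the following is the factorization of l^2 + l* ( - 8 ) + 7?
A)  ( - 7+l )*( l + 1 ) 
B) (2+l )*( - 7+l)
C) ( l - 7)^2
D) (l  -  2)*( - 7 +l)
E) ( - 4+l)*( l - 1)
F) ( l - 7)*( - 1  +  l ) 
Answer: F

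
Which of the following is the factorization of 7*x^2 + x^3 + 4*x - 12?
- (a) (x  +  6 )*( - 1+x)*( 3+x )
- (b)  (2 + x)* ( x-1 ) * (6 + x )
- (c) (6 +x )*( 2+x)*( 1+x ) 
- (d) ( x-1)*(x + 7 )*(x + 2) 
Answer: b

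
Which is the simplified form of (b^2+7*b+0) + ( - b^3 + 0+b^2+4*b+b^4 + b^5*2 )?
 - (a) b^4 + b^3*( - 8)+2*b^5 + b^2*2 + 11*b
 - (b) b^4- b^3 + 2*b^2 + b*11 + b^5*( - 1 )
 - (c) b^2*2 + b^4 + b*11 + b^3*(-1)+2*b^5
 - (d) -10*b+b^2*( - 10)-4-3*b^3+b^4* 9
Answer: c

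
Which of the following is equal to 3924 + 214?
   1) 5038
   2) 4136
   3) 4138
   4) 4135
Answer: 3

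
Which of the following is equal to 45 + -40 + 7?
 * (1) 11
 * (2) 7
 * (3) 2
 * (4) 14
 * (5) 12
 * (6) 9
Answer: 5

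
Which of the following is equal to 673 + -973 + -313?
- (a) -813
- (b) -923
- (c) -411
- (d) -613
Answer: d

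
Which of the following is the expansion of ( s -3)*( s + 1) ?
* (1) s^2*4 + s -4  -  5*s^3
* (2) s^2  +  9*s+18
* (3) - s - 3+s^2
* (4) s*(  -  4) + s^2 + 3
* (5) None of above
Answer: 5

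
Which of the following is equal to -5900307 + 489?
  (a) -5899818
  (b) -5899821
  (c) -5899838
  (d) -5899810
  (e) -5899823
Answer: a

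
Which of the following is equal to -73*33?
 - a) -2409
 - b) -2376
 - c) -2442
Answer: a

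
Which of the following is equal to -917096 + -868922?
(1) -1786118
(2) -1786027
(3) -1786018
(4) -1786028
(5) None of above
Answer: 3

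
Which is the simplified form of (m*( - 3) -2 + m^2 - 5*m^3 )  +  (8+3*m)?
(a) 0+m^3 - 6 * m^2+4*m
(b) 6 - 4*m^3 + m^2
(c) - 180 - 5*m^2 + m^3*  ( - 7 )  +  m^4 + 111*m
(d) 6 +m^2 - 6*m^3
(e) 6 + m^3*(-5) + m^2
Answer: e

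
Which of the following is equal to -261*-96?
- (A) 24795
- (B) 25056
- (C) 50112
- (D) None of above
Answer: B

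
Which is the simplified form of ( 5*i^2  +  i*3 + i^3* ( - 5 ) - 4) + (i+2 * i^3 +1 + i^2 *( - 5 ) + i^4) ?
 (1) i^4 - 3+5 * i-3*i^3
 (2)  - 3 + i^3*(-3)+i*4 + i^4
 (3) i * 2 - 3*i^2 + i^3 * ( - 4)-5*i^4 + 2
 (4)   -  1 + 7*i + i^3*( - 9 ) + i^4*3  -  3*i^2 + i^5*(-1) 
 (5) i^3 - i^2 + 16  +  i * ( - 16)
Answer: 2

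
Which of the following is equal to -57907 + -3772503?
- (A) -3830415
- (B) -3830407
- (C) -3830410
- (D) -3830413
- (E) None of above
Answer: C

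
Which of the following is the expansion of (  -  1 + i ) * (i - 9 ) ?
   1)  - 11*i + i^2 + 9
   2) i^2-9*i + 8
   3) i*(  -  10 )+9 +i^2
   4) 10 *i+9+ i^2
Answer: 3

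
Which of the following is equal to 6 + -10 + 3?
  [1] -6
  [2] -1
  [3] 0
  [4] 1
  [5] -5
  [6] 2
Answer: 2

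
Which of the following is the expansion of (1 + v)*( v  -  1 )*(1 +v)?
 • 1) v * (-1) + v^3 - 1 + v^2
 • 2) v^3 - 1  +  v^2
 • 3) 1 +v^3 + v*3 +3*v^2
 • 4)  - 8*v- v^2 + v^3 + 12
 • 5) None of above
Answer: 1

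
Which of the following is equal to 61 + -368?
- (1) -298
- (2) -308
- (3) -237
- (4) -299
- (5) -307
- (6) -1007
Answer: 5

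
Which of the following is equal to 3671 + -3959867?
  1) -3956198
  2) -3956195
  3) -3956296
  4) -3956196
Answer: 4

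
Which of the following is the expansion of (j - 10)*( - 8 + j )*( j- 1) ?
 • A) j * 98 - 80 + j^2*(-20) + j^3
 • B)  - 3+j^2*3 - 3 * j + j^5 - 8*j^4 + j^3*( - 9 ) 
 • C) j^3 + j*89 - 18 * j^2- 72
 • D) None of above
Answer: D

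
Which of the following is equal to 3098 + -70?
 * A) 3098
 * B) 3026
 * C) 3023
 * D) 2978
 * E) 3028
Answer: E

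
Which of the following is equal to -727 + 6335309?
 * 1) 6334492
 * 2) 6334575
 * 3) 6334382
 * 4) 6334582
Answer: 4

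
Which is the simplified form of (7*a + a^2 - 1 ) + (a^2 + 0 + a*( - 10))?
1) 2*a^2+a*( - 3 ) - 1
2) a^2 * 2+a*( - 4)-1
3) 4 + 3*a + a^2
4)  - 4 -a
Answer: 1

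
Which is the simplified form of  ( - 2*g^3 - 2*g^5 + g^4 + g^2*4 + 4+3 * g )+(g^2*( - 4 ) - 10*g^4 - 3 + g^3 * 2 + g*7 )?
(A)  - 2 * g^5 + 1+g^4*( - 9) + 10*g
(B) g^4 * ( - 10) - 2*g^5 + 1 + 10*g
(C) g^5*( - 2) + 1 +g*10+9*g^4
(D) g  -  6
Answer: A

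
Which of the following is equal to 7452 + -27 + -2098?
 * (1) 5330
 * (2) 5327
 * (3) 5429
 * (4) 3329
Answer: 2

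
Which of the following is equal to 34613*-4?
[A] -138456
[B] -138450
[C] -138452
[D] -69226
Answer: C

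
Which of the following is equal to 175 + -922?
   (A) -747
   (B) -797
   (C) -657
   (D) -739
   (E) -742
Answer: A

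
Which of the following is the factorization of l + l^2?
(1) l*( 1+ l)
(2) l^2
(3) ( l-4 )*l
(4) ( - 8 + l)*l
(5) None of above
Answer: 1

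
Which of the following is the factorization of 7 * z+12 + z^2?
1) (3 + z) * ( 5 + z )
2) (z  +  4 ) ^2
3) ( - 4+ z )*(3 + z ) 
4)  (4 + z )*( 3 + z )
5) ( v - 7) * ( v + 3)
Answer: 4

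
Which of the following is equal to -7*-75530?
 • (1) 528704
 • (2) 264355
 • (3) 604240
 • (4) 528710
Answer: 4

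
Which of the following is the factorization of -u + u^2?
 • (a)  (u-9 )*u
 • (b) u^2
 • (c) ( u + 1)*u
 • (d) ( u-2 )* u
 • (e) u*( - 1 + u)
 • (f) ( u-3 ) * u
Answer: e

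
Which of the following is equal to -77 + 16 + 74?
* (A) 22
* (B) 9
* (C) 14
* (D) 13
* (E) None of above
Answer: D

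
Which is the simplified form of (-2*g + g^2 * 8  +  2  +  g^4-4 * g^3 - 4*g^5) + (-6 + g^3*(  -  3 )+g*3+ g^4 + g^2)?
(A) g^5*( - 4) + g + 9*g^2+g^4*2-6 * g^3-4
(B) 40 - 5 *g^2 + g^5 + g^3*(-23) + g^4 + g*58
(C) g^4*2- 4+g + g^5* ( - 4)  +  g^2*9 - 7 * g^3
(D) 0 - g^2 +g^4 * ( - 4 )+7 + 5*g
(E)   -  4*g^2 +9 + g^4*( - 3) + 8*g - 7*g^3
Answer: C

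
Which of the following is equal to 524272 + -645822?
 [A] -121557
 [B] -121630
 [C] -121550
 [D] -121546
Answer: C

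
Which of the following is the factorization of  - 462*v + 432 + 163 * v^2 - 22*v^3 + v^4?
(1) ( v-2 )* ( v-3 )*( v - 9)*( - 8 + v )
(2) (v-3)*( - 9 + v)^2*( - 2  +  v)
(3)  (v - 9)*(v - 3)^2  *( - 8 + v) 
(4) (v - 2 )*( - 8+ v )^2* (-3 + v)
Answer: 1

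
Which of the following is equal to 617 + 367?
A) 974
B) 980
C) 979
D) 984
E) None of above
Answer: D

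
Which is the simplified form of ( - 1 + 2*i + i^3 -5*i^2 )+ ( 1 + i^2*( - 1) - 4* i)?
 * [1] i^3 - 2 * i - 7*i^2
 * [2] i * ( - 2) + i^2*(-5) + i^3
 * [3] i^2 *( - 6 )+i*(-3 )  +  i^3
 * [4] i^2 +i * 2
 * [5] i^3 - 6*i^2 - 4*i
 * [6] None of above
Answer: 6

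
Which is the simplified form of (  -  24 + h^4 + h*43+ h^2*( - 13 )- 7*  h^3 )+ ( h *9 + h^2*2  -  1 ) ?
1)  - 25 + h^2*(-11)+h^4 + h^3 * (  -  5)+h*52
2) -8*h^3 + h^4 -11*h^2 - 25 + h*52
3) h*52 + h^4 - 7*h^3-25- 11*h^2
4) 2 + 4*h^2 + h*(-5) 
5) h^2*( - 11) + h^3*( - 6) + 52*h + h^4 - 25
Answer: 3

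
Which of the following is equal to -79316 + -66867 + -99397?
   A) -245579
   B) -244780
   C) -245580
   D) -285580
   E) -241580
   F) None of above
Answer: C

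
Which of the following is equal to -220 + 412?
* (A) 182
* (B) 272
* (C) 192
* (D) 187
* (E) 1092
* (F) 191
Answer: C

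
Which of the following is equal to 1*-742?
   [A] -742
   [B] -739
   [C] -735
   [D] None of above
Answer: A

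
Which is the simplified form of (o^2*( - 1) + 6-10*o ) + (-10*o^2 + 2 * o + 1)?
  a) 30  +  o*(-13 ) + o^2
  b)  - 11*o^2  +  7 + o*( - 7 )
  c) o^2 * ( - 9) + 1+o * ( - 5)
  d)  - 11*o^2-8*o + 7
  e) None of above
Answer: d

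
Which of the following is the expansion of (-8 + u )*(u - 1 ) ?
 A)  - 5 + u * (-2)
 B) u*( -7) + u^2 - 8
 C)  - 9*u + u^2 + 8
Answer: C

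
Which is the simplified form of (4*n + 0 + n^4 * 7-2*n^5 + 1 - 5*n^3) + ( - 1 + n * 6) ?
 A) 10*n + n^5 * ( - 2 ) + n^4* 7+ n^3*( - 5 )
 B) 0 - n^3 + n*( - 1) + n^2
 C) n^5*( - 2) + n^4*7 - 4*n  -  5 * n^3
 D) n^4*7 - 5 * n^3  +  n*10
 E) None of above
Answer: A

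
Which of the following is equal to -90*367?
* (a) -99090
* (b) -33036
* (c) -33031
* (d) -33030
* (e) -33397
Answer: d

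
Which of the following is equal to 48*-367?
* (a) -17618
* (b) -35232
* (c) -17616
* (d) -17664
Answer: c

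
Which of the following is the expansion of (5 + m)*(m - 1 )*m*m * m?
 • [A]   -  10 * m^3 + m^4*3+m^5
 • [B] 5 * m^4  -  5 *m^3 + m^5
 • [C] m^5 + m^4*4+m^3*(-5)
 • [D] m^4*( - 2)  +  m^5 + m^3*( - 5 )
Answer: C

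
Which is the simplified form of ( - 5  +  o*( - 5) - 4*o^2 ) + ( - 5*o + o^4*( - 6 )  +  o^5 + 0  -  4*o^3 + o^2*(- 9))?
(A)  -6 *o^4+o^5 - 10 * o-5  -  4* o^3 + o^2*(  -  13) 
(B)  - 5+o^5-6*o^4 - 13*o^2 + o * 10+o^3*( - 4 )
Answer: A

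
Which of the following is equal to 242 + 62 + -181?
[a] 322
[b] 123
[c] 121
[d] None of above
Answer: b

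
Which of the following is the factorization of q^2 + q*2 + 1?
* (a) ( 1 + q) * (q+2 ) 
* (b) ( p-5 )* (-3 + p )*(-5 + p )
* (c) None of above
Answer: c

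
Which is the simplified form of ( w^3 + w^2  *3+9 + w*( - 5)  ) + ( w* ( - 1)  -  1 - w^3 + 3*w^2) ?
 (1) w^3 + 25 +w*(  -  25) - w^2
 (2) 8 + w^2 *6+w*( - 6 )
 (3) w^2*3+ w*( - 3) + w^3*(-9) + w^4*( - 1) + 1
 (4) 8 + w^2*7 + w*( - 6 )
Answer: 2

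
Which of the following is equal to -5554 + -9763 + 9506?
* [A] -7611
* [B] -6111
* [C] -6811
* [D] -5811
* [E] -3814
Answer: D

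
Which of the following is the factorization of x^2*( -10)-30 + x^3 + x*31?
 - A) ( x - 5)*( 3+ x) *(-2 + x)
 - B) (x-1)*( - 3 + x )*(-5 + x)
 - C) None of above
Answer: C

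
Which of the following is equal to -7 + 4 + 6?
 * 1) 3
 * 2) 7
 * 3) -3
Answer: 1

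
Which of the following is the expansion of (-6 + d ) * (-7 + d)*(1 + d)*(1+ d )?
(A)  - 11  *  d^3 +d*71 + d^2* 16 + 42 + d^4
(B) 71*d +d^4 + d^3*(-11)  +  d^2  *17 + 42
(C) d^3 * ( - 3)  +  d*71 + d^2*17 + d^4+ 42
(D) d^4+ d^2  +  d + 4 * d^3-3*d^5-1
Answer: B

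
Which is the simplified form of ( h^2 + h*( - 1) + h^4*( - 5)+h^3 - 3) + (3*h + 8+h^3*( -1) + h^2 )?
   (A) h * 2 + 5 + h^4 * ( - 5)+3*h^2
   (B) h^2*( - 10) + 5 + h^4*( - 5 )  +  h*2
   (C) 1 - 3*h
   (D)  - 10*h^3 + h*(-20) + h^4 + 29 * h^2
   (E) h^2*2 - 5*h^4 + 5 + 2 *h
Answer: E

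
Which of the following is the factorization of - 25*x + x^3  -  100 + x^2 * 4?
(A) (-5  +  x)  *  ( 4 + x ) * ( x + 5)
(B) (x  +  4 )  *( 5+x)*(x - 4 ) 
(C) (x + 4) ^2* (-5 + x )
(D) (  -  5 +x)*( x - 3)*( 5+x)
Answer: A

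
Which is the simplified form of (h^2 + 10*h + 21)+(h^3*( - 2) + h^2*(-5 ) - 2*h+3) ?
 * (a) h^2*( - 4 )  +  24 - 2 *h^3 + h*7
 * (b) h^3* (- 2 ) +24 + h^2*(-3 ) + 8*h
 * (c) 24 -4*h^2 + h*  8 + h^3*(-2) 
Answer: c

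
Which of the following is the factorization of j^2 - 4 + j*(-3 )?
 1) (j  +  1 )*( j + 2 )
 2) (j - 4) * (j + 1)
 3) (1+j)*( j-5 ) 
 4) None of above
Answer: 2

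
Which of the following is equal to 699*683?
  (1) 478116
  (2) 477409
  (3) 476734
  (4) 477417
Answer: 4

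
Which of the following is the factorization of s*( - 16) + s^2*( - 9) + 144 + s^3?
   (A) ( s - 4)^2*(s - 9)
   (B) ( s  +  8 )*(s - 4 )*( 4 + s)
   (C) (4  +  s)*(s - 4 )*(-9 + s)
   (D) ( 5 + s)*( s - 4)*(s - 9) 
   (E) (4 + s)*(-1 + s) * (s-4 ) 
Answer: C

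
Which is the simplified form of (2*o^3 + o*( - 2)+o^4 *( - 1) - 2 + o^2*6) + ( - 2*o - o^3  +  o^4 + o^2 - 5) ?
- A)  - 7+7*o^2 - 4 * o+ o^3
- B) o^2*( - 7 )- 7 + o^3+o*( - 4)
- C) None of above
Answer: A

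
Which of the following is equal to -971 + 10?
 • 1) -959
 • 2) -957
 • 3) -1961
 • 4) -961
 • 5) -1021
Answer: 4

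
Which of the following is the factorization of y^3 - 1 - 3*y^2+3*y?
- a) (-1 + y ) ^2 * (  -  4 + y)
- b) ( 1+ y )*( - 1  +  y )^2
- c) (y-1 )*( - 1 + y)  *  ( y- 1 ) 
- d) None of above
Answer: c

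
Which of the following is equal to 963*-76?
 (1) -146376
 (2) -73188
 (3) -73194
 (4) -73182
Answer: 2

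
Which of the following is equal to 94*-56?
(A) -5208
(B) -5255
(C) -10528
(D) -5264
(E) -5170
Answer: D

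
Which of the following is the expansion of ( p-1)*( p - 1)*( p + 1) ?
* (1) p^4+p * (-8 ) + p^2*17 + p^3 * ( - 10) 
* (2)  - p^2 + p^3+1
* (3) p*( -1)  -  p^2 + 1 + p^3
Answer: 3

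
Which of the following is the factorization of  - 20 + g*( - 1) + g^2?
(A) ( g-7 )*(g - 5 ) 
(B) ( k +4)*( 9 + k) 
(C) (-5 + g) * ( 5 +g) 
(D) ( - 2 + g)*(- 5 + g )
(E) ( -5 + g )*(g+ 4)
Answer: E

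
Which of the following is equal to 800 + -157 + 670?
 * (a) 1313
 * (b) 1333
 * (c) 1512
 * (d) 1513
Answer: a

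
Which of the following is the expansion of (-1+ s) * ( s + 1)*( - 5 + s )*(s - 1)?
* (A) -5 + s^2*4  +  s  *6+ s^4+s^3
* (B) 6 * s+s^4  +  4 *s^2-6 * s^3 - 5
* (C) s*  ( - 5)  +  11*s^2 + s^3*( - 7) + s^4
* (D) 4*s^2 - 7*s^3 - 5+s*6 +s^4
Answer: B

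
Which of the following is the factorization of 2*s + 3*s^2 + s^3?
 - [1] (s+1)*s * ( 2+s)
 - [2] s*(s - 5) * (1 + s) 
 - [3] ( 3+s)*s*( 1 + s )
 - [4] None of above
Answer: 1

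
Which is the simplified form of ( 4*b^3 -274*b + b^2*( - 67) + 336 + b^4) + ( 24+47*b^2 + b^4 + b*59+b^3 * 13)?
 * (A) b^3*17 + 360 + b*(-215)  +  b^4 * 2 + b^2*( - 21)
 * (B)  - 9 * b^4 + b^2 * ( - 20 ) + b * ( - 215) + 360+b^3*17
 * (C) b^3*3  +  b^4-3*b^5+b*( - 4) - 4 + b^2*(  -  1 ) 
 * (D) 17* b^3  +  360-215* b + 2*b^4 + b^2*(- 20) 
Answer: D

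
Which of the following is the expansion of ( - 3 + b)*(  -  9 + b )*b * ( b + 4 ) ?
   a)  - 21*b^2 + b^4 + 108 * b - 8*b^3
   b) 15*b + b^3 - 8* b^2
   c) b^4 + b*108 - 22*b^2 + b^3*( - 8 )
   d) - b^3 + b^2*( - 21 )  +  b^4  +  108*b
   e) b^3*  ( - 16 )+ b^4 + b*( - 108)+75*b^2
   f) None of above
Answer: a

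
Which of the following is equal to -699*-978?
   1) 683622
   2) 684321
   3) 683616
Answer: 1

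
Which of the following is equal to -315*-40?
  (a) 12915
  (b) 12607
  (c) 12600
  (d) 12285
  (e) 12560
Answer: c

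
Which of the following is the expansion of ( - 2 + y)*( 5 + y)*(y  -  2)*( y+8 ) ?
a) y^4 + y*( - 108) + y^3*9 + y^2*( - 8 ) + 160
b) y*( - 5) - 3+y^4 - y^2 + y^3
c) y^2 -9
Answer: a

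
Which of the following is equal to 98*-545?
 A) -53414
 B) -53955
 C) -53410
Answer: C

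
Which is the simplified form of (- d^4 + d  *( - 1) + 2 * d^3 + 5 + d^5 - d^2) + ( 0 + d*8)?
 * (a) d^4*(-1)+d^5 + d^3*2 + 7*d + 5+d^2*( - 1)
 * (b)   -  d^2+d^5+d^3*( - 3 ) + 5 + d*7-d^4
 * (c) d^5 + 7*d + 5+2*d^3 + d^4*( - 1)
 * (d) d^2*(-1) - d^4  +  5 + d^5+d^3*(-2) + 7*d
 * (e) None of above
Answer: a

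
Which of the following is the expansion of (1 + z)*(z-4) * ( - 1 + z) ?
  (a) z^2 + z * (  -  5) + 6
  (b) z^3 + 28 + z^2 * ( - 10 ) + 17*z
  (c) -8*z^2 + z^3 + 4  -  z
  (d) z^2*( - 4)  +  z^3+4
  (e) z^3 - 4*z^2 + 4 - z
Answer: e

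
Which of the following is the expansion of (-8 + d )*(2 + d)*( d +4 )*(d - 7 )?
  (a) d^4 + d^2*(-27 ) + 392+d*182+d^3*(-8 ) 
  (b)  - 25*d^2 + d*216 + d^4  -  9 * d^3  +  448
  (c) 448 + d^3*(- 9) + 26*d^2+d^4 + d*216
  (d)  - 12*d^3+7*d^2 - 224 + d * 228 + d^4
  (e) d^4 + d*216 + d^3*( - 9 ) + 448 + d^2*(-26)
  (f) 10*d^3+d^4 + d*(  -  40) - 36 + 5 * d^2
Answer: e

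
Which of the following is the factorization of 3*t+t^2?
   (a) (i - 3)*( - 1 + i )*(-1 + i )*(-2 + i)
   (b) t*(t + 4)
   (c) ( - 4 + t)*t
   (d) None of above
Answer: d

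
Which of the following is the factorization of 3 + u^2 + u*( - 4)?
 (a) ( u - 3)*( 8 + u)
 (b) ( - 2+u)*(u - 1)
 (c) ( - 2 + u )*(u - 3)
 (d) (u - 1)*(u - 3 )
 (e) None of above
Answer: d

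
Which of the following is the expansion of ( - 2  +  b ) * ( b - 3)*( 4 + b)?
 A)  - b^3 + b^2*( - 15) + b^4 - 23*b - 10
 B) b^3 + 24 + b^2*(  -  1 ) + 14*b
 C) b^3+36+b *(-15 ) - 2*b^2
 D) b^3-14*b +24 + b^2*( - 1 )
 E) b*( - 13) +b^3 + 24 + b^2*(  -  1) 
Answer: D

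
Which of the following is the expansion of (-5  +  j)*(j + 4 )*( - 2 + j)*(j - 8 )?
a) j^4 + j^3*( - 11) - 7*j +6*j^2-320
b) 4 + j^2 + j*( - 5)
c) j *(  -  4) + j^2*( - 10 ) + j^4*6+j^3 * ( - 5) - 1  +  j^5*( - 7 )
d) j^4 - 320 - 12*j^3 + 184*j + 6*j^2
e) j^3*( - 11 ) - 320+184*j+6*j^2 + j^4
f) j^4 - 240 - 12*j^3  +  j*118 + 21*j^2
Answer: e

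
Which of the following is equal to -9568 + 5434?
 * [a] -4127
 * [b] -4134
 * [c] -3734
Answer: b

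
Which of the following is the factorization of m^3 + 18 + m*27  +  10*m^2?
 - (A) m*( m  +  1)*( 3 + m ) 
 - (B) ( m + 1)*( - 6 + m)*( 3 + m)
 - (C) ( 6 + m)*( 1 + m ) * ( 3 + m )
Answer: C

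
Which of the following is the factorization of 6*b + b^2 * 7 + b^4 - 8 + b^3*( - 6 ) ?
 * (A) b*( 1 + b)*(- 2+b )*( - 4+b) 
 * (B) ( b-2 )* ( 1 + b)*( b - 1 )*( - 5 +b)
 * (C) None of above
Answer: C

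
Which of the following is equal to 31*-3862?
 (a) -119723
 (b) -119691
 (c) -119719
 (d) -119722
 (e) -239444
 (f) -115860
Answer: d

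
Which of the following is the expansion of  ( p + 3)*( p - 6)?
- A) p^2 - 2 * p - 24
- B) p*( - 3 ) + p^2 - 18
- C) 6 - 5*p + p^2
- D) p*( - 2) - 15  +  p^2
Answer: B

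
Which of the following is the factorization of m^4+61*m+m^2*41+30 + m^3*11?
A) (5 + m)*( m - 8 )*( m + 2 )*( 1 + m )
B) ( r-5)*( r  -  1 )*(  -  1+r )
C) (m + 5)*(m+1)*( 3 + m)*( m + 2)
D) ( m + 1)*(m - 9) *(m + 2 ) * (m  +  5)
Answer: C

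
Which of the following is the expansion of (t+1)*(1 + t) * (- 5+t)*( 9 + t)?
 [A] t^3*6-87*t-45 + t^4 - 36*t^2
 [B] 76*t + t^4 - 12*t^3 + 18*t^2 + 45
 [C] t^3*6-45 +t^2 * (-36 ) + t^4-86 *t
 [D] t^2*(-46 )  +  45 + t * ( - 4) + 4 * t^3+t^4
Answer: C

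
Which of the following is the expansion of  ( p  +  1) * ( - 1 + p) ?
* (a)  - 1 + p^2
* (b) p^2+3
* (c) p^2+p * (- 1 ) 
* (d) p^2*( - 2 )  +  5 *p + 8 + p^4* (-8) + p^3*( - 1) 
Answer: a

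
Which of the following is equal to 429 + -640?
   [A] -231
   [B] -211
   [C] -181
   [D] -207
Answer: B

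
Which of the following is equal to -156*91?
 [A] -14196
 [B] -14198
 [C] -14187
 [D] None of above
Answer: A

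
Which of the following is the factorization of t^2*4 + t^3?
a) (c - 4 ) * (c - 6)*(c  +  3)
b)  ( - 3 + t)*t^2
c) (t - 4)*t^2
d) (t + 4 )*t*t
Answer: d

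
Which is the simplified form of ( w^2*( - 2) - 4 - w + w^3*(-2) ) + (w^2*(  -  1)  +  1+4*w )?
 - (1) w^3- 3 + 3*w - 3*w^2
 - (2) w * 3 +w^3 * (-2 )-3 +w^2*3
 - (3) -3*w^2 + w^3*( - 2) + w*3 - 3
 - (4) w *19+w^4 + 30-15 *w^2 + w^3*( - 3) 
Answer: 3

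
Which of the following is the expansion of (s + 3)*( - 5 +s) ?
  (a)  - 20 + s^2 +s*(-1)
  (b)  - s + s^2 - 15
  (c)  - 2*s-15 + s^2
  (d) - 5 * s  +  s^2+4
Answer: c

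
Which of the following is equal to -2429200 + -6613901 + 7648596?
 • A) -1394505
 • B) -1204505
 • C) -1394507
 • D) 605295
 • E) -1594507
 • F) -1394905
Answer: A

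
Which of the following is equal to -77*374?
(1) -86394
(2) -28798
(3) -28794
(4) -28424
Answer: 2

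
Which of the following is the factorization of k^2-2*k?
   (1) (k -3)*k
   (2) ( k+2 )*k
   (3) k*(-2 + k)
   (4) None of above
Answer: 3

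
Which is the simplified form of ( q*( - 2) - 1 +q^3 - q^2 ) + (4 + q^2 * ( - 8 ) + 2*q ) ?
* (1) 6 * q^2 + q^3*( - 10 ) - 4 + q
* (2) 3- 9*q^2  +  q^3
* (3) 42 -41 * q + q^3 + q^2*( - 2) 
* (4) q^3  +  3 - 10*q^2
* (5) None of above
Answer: 2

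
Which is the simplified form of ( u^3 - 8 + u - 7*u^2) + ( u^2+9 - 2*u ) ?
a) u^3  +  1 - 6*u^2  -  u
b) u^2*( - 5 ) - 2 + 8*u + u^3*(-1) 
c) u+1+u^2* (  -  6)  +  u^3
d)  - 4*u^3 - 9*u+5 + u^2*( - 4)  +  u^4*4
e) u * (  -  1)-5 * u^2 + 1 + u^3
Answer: a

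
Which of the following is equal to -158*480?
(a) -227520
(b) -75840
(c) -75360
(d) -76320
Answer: b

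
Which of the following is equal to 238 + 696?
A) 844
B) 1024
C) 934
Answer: C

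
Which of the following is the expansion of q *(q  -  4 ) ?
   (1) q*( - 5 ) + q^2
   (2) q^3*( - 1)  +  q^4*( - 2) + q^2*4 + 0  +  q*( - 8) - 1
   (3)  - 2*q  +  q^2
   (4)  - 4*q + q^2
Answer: 4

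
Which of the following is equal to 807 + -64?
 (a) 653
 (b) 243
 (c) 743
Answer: c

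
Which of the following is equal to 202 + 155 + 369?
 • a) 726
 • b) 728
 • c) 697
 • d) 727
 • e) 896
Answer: a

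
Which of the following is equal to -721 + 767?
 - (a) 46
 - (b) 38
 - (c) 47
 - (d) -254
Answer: a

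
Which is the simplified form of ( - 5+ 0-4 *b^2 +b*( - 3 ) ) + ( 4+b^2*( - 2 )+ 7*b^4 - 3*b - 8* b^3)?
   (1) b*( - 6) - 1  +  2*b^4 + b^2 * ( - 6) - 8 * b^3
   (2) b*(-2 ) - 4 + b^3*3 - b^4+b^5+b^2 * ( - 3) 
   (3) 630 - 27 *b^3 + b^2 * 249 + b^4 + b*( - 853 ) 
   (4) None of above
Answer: 4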